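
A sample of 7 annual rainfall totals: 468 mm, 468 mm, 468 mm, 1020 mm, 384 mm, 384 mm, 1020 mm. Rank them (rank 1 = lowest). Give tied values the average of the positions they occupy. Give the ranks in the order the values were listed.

Sorted (ascending): 384, 384, 468, 468, 468, 1020, 1020
The 2 values of 384 occupy positions 1–2 → average rank (1+2)/2 = 1.5.
The 3 values of 468 occupy positions 3–5 → average rank 4.
The 2 values of 1020 occupy positions 6–7 → average rank (6+7)/2 = 6.5.

4, 4, 4, 6.5, 1.5, 1.5, 6.5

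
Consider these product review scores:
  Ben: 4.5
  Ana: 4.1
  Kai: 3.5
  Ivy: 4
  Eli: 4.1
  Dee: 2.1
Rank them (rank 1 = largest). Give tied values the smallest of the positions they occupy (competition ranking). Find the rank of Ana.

Sorted (descending): 4.5, 4.1, 4.1, 4, 3.5, 2.1
The 2 values of 4.1 occupy positions 2–3 → each gets rank 2.
Ana has value 4.1 → rank 2.

2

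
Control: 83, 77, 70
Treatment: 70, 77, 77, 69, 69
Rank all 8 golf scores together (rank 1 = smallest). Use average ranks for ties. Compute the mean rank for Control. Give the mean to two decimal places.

Sorted (ascending): 69, 69, 70, 70, 77, 77, 77, 83
The 2 values of 69 occupy positions 1–2 → average rank (1+2)/2 = 1.5.
The 2 values of 70 occupy positions 3–4 → average rank (3+4)/2 = 3.5.
The 3 values of 77 occupy positions 5–7 → average rank 6.
Control values → pooled ranks: 83→8, 77→6, 70→3.5
Mean rank = (8 + 6 + 3.5) / 3 = 5.83

5.83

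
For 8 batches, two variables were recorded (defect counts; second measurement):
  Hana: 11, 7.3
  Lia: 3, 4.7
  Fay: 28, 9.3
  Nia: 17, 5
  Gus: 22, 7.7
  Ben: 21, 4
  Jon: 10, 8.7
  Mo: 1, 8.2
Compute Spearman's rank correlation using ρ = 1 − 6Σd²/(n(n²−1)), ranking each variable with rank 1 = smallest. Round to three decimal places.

Ranks of variable 1: 4, 2, 8, 5, 7, 6, 3, 1
Ranks of variable 2: 4, 2, 8, 3, 5, 1, 7, 6
d = r₁ − r₂: 0, 0, 0, 2, 2, 5, -4, -5
d²: 0, 0, 0, 4, 4, 25, 16, 25; Σd² = 74
ρ = 1 − 6·74/(8·63) = 1 − 444/504 = 0.119

0.119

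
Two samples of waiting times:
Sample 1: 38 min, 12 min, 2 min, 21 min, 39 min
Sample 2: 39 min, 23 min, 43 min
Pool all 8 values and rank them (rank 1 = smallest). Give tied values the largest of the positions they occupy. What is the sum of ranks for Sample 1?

18

Sorted (ascending): 2, 12, 21, 23, 38, 39, 39, 43
The 2 values of 39 occupy positions 6–7 → each gets rank 7.
Sample 1 values → pooled ranks: 38→5, 12→2, 2→1, 21→3, 39→7
Rank sum = 5 + 2 + 1 + 3 + 7 = 18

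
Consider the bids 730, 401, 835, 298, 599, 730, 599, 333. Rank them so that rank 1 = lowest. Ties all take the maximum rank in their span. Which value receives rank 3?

401

Sorted (ascending): 298, 333, 401, 599, 599, 730, 730, 835
The 2 values of 599 occupy positions 4–5 → each gets rank 5.
The 2 values of 730 occupy positions 6–7 → each gets rank 7.
Rank 3 → value 401.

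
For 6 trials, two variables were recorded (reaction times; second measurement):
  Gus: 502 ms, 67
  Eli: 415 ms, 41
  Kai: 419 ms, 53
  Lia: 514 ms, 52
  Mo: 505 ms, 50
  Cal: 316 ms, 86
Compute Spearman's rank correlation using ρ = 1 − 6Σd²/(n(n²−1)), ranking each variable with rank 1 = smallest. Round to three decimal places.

Ranks of variable 1: 4, 2, 3, 6, 5, 1
Ranks of variable 2: 5, 1, 4, 3, 2, 6
d = r₁ − r₂: -1, 1, -1, 3, 3, -5
d²: 1, 1, 1, 9, 9, 25; Σd² = 46
ρ = 1 − 6·46/(6·35) = 1 − 276/210 = -0.314

-0.314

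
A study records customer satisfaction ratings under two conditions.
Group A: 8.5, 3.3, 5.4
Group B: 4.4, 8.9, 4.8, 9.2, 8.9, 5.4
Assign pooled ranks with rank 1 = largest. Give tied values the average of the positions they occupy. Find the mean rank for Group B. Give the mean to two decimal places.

4.42

Sorted (descending): 9.2, 8.9, 8.9, 8.5, 5.4, 5.4, 4.8, 4.4, 3.3
The 2 values of 8.9 occupy positions 2–3 → average rank (2+3)/2 = 2.5.
The 2 values of 5.4 occupy positions 5–6 → average rank (5+6)/2 = 5.5.
Group B values → pooled ranks: 4.4→8, 8.9→2.5, 4.8→7, 9.2→1, 8.9→2.5, 5.4→5.5
Mean rank = (8 + 2.5 + 7 + 1 + 2.5 + 5.5) / 6 = 4.42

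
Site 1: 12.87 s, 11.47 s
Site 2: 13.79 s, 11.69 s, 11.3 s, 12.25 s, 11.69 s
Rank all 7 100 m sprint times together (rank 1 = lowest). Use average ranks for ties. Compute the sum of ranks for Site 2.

Sorted (ascending): 11.3, 11.47, 11.69, 11.69, 12.25, 12.87, 13.79
The 2 values of 11.69 occupy positions 3–4 → average rank (3+4)/2 = 3.5.
Site 2 values → pooled ranks: 13.79→7, 11.69→3.5, 11.3→1, 12.25→5, 11.69→3.5
Rank sum = 7 + 3.5 + 1 + 5 + 3.5 = 20

20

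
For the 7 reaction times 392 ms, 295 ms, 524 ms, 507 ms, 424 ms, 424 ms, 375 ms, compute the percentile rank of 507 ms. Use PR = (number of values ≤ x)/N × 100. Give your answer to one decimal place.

85.7

N = 7.
Strictly below 507: 5. Equal to 507: 1.
PR = 6/7 × 100 = 85.7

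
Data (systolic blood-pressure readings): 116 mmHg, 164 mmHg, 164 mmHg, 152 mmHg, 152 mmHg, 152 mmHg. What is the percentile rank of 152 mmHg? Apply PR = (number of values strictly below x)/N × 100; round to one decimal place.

16.7

N = 6.
Strictly below 152: 1. Equal to 152: 3.
PR = 1/6 × 100 = 16.7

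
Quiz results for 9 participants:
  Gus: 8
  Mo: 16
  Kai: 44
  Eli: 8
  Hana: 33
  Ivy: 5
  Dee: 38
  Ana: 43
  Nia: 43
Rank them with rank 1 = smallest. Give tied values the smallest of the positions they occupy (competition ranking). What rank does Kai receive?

Sorted (ascending): 5, 8, 8, 16, 33, 38, 43, 43, 44
The 2 values of 8 occupy positions 2–3 → each gets rank 2.
The 2 values of 43 occupy positions 7–8 → each gets rank 7.
Kai has value 44 → rank 9.

9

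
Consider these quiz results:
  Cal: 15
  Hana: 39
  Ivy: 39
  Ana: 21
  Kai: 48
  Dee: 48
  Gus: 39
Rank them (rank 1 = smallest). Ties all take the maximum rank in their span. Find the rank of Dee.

Sorted (ascending): 15, 21, 39, 39, 39, 48, 48
The 3 values of 39 occupy positions 3–5 → each gets rank 5.
The 2 values of 48 occupy positions 6–7 → each gets rank 7.
Dee has value 48 → rank 7.

7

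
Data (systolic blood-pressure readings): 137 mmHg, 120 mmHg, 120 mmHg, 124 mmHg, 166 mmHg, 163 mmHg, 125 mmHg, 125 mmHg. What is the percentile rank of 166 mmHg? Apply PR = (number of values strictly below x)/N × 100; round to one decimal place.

87.5

N = 8.
Strictly below 166: 7. Equal to 166: 1.
PR = 7/8 × 100 = 87.5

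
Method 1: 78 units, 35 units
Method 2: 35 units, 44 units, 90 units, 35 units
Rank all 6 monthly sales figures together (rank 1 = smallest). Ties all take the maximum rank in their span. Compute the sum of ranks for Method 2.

Sorted (ascending): 35, 35, 35, 44, 78, 90
The 3 values of 35 occupy positions 1–3 → each gets rank 3.
Method 2 values → pooled ranks: 35→3, 44→4, 90→6, 35→3
Rank sum = 3 + 4 + 6 + 3 = 16

16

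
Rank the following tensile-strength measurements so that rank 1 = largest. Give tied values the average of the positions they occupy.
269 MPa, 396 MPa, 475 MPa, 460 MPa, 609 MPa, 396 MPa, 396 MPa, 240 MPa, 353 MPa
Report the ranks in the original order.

Sorted (descending): 609, 475, 460, 396, 396, 396, 353, 269, 240
The 3 values of 396 occupy positions 4–6 → average rank 5.

8, 5, 2, 3, 1, 5, 5, 9, 7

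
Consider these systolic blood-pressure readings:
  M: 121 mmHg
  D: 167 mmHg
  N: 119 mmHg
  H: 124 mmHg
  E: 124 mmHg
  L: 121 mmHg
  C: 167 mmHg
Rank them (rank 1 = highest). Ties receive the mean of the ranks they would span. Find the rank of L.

5.5

Sorted (descending): 167, 167, 124, 124, 121, 121, 119
The 2 values of 167 occupy positions 1–2 → average rank (1+2)/2 = 1.5.
The 2 values of 124 occupy positions 3–4 → average rank (3+4)/2 = 3.5.
The 2 values of 121 occupy positions 5–6 → average rank (5+6)/2 = 5.5.
L has value 121 mmHg → rank 5.5.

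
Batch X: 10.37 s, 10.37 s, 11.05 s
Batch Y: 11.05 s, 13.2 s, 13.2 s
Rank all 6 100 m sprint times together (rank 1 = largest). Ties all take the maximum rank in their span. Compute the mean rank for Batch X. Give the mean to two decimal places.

5.33

Sorted (descending): 13.2, 13.2, 11.05, 11.05, 10.37, 10.37
The 2 values of 13.2 occupy positions 1–2 → each gets rank 2.
The 2 values of 11.05 occupy positions 3–4 → each gets rank 4.
The 2 values of 10.37 occupy positions 5–6 → each gets rank 6.
Batch X values → pooled ranks: 10.37→6, 10.37→6, 11.05→4
Mean rank = (6 + 6 + 4) / 3 = 5.33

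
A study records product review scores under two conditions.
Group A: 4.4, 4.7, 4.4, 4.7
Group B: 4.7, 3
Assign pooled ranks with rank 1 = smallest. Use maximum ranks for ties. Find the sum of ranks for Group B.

7

Sorted (ascending): 3, 4.4, 4.4, 4.7, 4.7, 4.7
The 2 values of 4.4 occupy positions 2–3 → each gets rank 3.
The 3 values of 4.7 occupy positions 4–6 → each gets rank 6.
Group B values → pooled ranks: 4.7→6, 3→1
Rank sum = 6 + 1 = 7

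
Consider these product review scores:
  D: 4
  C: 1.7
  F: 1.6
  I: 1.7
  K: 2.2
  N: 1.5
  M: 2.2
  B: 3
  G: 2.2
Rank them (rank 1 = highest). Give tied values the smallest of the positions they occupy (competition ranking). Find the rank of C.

6

Sorted (descending): 4, 3, 2.2, 2.2, 2.2, 1.7, 1.7, 1.6, 1.5
The 3 values of 2.2 occupy positions 3–5 → each gets rank 3.
The 2 values of 1.7 occupy positions 6–7 → each gets rank 6.
C has value 1.7 → rank 6.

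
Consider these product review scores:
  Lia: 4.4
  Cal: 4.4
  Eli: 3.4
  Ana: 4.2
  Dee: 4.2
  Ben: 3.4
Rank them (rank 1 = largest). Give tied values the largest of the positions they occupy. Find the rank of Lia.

Sorted (descending): 4.4, 4.4, 4.2, 4.2, 3.4, 3.4
The 2 values of 4.4 occupy positions 1–2 → each gets rank 2.
The 2 values of 4.2 occupy positions 3–4 → each gets rank 4.
The 2 values of 3.4 occupy positions 5–6 → each gets rank 6.
Lia has value 4.4 → rank 2.

2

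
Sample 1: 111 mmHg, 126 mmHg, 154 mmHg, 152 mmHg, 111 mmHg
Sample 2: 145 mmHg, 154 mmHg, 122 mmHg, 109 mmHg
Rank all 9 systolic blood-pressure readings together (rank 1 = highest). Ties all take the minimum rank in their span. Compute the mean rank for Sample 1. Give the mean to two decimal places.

Sorted (descending): 154, 154, 152, 145, 126, 122, 111, 111, 109
The 2 values of 154 occupy positions 1–2 → each gets rank 1.
The 2 values of 111 occupy positions 7–8 → each gets rank 7.
Sample 1 values → pooled ranks: 111→7, 126→5, 154→1, 152→3, 111→7
Mean rank = (7 + 5 + 1 + 3 + 7) / 5 = 4.60

4.60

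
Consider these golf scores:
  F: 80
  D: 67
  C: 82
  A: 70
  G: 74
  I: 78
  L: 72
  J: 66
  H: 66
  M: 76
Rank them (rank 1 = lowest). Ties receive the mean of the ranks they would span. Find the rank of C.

Sorted (ascending): 66, 66, 67, 70, 72, 74, 76, 78, 80, 82
The 2 values of 66 occupy positions 1–2 → average rank (1+2)/2 = 1.5.
C has value 82 → rank 10.

10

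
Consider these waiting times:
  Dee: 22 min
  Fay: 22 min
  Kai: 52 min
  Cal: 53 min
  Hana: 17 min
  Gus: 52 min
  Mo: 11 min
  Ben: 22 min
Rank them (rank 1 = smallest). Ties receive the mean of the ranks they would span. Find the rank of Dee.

4

Sorted (ascending): 11, 17, 22, 22, 22, 52, 52, 53
The 3 values of 22 occupy positions 3–5 → average rank 4.
The 2 values of 52 occupy positions 6–7 → average rank (6+7)/2 = 6.5.
Dee has value 22 min → rank 4.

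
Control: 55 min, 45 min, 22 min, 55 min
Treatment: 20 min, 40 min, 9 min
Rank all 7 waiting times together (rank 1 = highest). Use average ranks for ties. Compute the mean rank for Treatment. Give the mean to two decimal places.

5.67

Sorted (descending): 55, 55, 45, 40, 22, 20, 9
The 2 values of 55 occupy positions 1–2 → average rank (1+2)/2 = 1.5.
Treatment values → pooled ranks: 20→6, 40→4, 9→7
Mean rank = (6 + 4 + 7) / 3 = 5.67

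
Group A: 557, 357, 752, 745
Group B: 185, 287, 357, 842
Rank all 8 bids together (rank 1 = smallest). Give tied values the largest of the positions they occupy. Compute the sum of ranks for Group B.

15

Sorted (ascending): 185, 287, 357, 357, 557, 745, 752, 842
The 2 values of 357 occupy positions 3–4 → each gets rank 4.
Group B values → pooled ranks: 185→1, 287→2, 357→4, 842→8
Rank sum = 1 + 2 + 4 + 8 = 15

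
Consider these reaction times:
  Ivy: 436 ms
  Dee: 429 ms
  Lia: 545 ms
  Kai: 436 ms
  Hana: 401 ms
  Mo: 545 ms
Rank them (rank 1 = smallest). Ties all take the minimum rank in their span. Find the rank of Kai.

Sorted (ascending): 401, 429, 436, 436, 545, 545
The 2 values of 436 occupy positions 3–4 → each gets rank 3.
The 2 values of 545 occupy positions 5–6 → each gets rank 5.
Kai has value 436 ms → rank 3.

3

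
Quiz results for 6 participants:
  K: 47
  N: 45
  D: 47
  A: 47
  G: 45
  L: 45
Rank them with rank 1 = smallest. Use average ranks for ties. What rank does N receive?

2

Sorted (ascending): 45, 45, 45, 47, 47, 47
The 3 values of 45 occupy positions 1–3 → average rank 2.
The 3 values of 47 occupy positions 4–6 → average rank 5.
N has value 45 → rank 2.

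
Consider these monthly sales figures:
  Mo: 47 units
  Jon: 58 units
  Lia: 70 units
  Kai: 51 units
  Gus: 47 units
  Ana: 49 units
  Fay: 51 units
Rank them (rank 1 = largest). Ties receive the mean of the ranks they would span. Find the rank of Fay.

3.5

Sorted (descending): 70, 58, 51, 51, 49, 47, 47
The 2 values of 51 occupy positions 3–4 → average rank (3+4)/2 = 3.5.
The 2 values of 47 occupy positions 6–7 → average rank (6+7)/2 = 6.5.
Fay has value 51 units → rank 3.5.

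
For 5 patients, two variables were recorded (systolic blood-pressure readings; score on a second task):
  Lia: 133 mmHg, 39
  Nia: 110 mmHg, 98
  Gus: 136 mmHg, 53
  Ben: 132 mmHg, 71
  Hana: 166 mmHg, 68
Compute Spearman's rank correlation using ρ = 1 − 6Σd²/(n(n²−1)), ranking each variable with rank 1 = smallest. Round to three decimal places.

Ranks of variable 1: 3, 1, 4, 2, 5
Ranks of variable 2: 1, 5, 2, 4, 3
d = r₁ − r₂: 2, -4, 2, -2, 2
d²: 4, 16, 4, 4, 4; Σd² = 32
ρ = 1 − 6·32/(5·24) = 1 − 192/120 = -0.600

-0.600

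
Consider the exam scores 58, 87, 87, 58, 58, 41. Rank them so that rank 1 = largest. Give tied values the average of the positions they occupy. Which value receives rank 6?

41

Sorted (descending): 87, 87, 58, 58, 58, 41
The 2 values of 87 occupy positions 1–2 → average rank (1+2)/2 = 1.5.
The 3 values of 58 occupy positions 3–5 → average rank 4.
Rank 6 → value 41.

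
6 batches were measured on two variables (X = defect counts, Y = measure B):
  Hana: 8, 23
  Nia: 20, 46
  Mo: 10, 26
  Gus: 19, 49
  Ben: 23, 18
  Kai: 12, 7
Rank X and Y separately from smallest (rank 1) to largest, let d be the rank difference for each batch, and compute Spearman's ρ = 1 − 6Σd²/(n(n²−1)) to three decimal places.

0.086

Ranks of variable 1: 1, 5, 2, 4, 6, 3
Ranks of variable 2: 3, 5, 4, 6, 2, 1
d = r₁ − r₂: -2, 0, -2, -2, 4, 2
d²: 4, 0, 4, 4, 16, 4; Σd² = 32
ρ = 1 − 6·32/(6·35) = 1 − 192/210 = 0.086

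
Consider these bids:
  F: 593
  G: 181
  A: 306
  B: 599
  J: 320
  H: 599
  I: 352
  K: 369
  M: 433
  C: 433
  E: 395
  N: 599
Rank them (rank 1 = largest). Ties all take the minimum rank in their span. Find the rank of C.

5

Sorted (descending): 599, 599, 599, 593, 433, 433, 395, 369, 352, 320, 306, 181
The 3 values of 599 occupy positions 1–3 → each gets rank 1.
The 2 values of 433 occupy positions 5–6 → each gets rank 5.
C has value 433 → rank 5.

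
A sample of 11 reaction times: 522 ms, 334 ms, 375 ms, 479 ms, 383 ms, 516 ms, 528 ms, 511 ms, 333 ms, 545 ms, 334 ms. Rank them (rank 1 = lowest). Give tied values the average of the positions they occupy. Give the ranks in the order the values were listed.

Sorted (ascending): 333, 334, 334, 375, 383, 479, 511, 516, 522, 528, 545
The 2 values of 334 occupy positions 2–3 → average rank (2+3)/2 = 2.5.

9, 2.5, 4, 6, 5, 8, 10, 7, 1, 11, 2.5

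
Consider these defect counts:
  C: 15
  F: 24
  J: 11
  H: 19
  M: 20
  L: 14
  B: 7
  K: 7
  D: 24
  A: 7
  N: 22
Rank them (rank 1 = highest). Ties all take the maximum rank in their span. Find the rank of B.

Sorted (descending): 24, 24, 22, 20, 19, 15, 14, 11, 7, 7, 7
The 2 values of 24 occupy positions 1–2 → each gets rank 2.
The 3 values of 7 occupy positions 9–11 → each gets rank 11.
B has value 7 → rank 11.

11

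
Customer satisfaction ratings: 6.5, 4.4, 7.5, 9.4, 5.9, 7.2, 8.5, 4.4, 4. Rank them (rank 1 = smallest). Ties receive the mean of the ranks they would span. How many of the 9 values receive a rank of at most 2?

Sorted (ascending): 4, 4.4, 4.4, 5.9, 6.5, 7.2, 7.5, 8.5, 9.4
The 2 values of 4.4 occupy positions 2–3 → average rank (2+3)/2 = 2.5.
Ranks ≤ 2: {1} → 1 value.

1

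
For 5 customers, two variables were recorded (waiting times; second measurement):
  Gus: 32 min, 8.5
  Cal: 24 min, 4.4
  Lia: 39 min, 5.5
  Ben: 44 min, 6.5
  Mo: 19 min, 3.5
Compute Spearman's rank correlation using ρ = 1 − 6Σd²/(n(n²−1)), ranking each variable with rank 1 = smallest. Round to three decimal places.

Ranks of variable 1: 3, 2, 4, 5, 1
Ranks of variable 2: 5, 2, 3, 4, 1
d = r₁ − r₂: -2, 0, 1, 1, 0
d²: 4, 0, 1, 1, 0; Σd² = 6
ρ = 1 − 6·6/(5·24) = 1 − 36/120 = 0.700

0.700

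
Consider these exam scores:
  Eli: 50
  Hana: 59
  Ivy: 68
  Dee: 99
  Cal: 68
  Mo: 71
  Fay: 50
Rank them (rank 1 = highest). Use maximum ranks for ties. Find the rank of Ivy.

Sorted (descending): 99, 71, 68, 68, 59, 50, 50
The 2 values of 68 occupy positions 3–4 → each gets rank 4.
The 2 values of 50 occupy positions 6–7 → each gets rank 7.
Ivy has value 68 → rank 4.

4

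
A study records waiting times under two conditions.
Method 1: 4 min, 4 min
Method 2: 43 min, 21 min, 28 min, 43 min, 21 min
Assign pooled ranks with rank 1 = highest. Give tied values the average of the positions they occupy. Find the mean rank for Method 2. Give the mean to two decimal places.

Sorted (descending): 43, 43, 28, 21, 21, 4, 4
The 2 values of 43 occupy positions 1–2 → average rank (1+2)/2 = 1.5.
The 2 values of 21 occupy positions 4–5 → average rank (4+5)/2 = 4.5.
The 2 values of 4 occupy positions 6–7 → average rank (6+7)/2 = 6.5.
Method 2 values → pooled ranks: 43→1.5, 21→4.5, 28→3, 43→1.5, 21→4.5
Mean rank = (1.5 + 4.5 + 3 + 1.5 + 4.5) / 5 = 3.00

3.00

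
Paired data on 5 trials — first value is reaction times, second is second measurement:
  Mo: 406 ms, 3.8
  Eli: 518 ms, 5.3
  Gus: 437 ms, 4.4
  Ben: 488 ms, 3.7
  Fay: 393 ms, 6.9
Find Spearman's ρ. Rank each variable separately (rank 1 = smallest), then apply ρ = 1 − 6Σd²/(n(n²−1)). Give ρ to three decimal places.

Ranks of variable 1: 2, 5, 3, 4, 1
Ranks of variable 2: 2, 4, 3, 1, 5
d = r₁ − r₂: 0, 1, 0, 3, -4
d²: 0, 1, 0, 9, 16; Σd² = 26
ρ = 1 − 6·26/(5·24) = 1 − 156/120 = -0.300

-0.300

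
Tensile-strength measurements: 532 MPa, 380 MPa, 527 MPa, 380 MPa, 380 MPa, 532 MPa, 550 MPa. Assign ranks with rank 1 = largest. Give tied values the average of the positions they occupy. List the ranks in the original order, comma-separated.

Sorted (descending): 550, 532, 532, 527, 380, 380, 380
The 2 values of 532 occupy positions 2–3 → average rank (2+3)/2 = 2.5.
The 3 values of 380 occupy positions 5–7 → average rank 6.

2.5, 6, 4, 6, 6, 2.5, 1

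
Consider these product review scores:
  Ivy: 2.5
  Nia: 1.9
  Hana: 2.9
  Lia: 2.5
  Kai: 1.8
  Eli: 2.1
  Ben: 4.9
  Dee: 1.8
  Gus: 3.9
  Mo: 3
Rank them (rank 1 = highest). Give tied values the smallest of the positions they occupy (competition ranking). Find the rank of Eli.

7

Sorted (descending): 4.9, 3.9, 3, 2.9, 2.5, 2.5, 2.1, 1.9, 1.8, 1.8
The 2 values of 2.5 occupy positions 5–6 → each gets rank 5.
The 2 values of 1.8 occupy positions 9–10 → each gets rank 9.
Eli has value 2.1 → rank 7.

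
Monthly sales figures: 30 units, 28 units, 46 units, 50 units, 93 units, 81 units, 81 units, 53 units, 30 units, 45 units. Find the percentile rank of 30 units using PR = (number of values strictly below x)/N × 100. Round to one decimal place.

10.0

N = 10.
Strictly below 30: 1. Equal to 30: 2.
PR = 1/10 × 100 = 10.0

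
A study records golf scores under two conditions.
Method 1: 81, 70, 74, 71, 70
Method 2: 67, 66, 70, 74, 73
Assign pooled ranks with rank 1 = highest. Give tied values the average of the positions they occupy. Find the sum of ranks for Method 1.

22.5

Sorted (descending): 81, 74, 74, 73, 71, 70, 70, 70, 67, 66
The 2 values of 74 occupy positions 2–3 → average rank (2+3)/2 = 2.5.
The 3 values of 70 occupy positions 6–8 → average rank 7.
Method 1 values → pooled ranks: 81→1, 70→7, 74→2.5, 71→5, 70→7
Rank sum = 1 + 7 + 2.5 + 5 + 7 = 22.5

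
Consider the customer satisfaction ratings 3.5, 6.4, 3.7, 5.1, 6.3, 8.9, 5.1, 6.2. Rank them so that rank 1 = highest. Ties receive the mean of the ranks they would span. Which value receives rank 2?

6.4

Sorted (descending): 8.9, 6.4, 6.3, 6.2, 5.1, 5.1, 3.7, 3.5
The 2 values of 5.1 occupy positions 5–6 → average rank (5+6)/2 = 5.5.
Rank 2 → value 6.4.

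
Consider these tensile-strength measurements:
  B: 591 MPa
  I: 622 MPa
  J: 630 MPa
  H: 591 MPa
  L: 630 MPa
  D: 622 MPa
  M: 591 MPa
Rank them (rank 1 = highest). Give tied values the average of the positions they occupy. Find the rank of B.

6

Sorted (descending): 630, 630, 622, 622, 591, 591, 591
The 2 values of 630 occupy positions 1–2 → average rank (1+2)/2 = 1.5.
The 2 values of 622 occupy positions 3–4 → average rank (3+4)/2 = 3.5.
The 3 values of 591 occupy positions 5–7 → average rank 6.
B has value 591 MPa → rank 6.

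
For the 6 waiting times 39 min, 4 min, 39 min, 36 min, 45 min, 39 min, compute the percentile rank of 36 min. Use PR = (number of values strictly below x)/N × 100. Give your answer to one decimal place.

N = 6.
Strictly below 36: 1. Equal to 36: 1.
PR = 1/6 × 100 = 16.7

16.7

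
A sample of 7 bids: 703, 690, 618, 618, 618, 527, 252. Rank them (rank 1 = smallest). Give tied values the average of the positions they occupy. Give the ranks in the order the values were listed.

Sorted (ascending): 252, 527, 618, 618, 618, 690, 703
The 3 values of 618 occupy positions 3–5 → average rank 4.

7, 6, 4, 4, 4, 2, 1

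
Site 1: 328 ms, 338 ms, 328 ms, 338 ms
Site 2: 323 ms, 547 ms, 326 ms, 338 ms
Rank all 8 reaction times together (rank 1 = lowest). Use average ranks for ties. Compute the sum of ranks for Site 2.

17

Sorted (ascending): 323, 326, 328, 328, 338, 338, 338, 547
The 2 values of 328 occupy positions 3–4 → average rank (3+4)/2 = 3.5.
The 3 values of 338 occupy positions 5–7 → average rank 6.
Site 2 values → pooled ranks: 323→1, 547→8, 326→2, 338→6
Rank sum = 1 + 8 + 2 + 6 = 17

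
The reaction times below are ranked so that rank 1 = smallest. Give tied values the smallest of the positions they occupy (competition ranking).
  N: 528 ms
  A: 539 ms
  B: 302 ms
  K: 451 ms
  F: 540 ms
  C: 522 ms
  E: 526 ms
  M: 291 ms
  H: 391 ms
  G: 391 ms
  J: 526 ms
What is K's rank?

5

Sorted (ascending): 291, 302, 391, 391, 451, 522, 526, 526, 528, 539, 540
The 2 values of 391 occupy positions 3–4 → each gets rank 3.
The 2 values of 526 occupy positions 7–8 → each gets rank 7.
K has value 451 ms → rank 5.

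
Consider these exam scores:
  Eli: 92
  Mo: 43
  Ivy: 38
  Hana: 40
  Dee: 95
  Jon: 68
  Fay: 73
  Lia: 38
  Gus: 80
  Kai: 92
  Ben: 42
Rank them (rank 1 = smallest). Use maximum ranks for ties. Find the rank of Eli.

10

Sorted (ascending): 38, 38, 40, 42, 43, 68, 73, 80, 92, 92, 95
The 2 values of 38 occupy positions 1–2 → each gets rank 2.
The 2 values of 92 occupy positions 9–10 → each gets rank 10.
Eli has value 92 → rank 10.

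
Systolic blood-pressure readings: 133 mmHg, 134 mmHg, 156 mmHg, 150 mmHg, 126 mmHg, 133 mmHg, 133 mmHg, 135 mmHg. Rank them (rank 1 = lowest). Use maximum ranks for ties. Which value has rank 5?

134

Sorted (ascending): 126, 133, 133, 133, 134, 135, 150, 156
The 3 values of 133 occupy positions 2–4 → each gets rank 4.
Rank 5 → value 134.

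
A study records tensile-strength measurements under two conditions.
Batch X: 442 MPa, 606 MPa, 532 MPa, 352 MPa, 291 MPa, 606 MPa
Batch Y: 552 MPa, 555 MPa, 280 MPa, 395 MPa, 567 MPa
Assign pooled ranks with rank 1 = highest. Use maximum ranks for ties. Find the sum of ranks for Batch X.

36

Sorted (descending): 606, 606, 567, 555, 552, 532, 442, 395, 352, 291, 280
The 2 values of 606 occupy positions 1–2 → each gets rank 2.
Batch X values → pooled ranks: 442→7, 606→2, 532→6, 352→9, 291→10, 606→2
Rank sum = 7 + 2 + 6 + 9 + 10 + 2 = 36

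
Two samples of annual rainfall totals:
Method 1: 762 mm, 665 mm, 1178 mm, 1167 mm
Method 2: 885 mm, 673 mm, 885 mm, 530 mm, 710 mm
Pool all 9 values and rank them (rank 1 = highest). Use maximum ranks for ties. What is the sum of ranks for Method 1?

16

Sorted (descending): 1178, 1167, 885, 885, 762, 710, 673, 665, 530
The 2 values of 885 occupy positions 3–4 → each gets rank 4.
Method 1 values → pooled ranks: 762→5, 665→8, 1178→1, 1167→2
Rank sum = 5 + 8 + 1 + 2 = 16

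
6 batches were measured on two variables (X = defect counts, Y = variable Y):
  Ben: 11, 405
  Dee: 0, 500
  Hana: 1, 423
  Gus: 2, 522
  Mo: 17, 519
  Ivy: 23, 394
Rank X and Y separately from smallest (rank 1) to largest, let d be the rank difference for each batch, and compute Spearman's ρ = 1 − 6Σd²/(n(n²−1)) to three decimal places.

-0.371

Ranks of variable 1: 4, 1, 2, 3, 5, 6
Ranks of variable 2: 2, 4, 3, 6, 5, 1
d = r₁ − r₂: 2, -3, -1, -3, 0, 5
d²: 4, 9, 1, 9, 0, 25; Σd² = 48
ρ = 1 − 6·48/(6·35) = 1 − 288/210 = -0.371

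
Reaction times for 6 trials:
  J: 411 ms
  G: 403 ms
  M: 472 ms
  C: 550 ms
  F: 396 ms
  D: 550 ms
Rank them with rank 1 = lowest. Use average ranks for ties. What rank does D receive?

5.5

Sorted (ascending): 396, 403, 411, 472, 550, 550
The 2 values of 550 occupy positions 5–6 → average rank (5+6)/2 = 5.5.
D has value 550 ms → rank 5.5.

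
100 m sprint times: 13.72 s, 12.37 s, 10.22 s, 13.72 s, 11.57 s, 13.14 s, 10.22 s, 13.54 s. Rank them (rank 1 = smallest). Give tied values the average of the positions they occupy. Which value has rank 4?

Sorted (ascending): 10.22, 10.22, 11.57, 12.37, 13.14, 13.54, 13.72, 13.72
The 2 values of 10.22 occupy positions 1–2 → average rank (1+2)/2 = 1.5.
The 2 values of 13.72 occupy positions 7–8 → average rank (7+8)/2 = 7.5.
Rank 4 → value 12.37.

12.37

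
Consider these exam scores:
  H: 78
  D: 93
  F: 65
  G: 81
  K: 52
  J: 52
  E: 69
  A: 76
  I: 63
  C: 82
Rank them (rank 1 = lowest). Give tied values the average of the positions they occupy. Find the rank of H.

Sorted (ascending): 52, 52, 63, 65, 69, 76, 78, 81, 82, 93
The 2 values of 52 occupy positions 1–2 → average rank (1+2)/2 = 1.5.
H has value 78 → rank 7.

7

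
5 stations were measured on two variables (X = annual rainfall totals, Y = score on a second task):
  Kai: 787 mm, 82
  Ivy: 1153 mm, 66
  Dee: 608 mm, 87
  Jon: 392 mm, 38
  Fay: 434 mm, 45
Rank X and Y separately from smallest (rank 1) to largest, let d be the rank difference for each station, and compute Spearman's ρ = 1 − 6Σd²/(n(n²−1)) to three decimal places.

0.600

Ranks of variable 1: 4, 5, 3, 1, 2
Ranks of variable 2: 4, 3, 5, 1, 2
d = r₁ − r₂: 0, 2, -2, 0, 0
d²: 0, 4, 4, 0, 0; Σd² = 8
ρ = 1 − 6·8/(5·24) = 1 − 48/120 = 0.600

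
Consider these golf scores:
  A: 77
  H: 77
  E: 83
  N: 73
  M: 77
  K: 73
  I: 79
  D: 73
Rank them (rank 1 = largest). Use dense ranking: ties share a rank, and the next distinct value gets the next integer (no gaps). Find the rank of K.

4

Sorted (descending): 83, 79, 77, 77, 77, 73, 73, 73
The 3 values of 77 share dense rank 3.
The 3 values of 73 share dense rank 4.
Remaining distinct values take the next consecutive integers.
K has value 73 → rank 4.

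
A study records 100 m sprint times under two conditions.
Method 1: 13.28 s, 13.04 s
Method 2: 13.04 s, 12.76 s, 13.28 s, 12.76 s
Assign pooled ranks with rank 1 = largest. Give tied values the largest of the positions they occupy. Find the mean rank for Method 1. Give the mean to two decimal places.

Sorted (descending): 13.28, 13.28, 13.04, 13.04, 12.76, 12.76
The 2 values of 13.28 occupy positions 1–2 → each gets rank 2.
The 2 values of 13.04 occupy positions 3–4 → each gets rank 4.
The 2 values of 12.76 occupy positions 5–6 → each gets rank 6.
Method 1 values → pooled ranks: 13.28→2, 13.04→4
Mean rank = (2 + 4) / 2 = 3.00

3.00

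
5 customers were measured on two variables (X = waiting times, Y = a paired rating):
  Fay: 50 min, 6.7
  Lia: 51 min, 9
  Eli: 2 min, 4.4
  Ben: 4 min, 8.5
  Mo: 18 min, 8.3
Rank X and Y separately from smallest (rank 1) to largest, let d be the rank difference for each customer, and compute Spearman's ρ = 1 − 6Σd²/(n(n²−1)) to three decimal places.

0.600

Ranks of variable 1: 4, 5, 1, 2, 3
Ranks of variable 2: 2, 5, 1, 4, 3
d = r₁ − r₂: 2, 0, 0, -2, 0
d²: 4, 0, 0, 4, 0; Σd² = 8
ρ = 1 − 6·8/(5·24) = 1 − 48/120 = 0.600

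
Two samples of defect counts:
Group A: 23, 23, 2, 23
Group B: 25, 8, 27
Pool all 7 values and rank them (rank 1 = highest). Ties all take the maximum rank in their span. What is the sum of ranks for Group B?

9

Sorted (descending): 27, 25, 23, 23, 23, 8, 2
The 3 values of 23 occupy positions 3–5 → each gets rank 5.
Group B values → pooled ranks: 25→2, 8→6, 27→1
Rank sum = 2 + 6 + 1 = 9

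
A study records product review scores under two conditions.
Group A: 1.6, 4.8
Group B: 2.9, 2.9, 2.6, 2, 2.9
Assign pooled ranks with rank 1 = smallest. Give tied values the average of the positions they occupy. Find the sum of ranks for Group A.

Sorted (ascending): 1.6, 2, 2.6, 2.9, 2.9, 2.9, 4.8
The 3 values of 2.9 occupy positions 4–6 → average rank 5.
Group A values → pooled ranks: 1.6→1, 4.8→7
Rank sum = 1 + 7 = 8

8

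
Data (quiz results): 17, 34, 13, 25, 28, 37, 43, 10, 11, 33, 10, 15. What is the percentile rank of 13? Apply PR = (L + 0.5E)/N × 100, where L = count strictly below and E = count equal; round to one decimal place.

N = 12.
Strictly below 13: 3. Equal to 13: 1.
PR = (3 + 0.5·1)/12 × 100 = 29.2

29.2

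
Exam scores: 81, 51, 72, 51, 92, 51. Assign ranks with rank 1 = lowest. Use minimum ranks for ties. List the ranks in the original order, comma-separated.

Sorted (ascending): 51, 51, 51, 72, 81, 92
The 3 values of 51 occupy positions 1–3 → each gets rank 1.

5, 1, 4, 1, 6, 1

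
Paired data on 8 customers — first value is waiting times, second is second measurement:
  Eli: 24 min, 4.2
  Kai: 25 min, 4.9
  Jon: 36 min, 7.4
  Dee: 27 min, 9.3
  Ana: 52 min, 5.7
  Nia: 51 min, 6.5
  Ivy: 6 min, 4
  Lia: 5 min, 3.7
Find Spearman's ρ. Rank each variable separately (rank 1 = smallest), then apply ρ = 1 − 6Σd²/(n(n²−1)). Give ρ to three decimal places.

Ranks of variable 1: 3, 4, 6, 5, 8, 7, 2, 1
Ranks of variable 2: 3, 4, 7, 8, 5, 6, 2, 1
d = r₁ − r₂: 0, 0, -1, -3, 3, 1, 0, 0
d²: 0, 0, 1, 9, 9, 1, 0, 0; Σd² = 20
ρ = 1 − 6·20/(8·63) = 1 − 120/504 = 0.762

0.762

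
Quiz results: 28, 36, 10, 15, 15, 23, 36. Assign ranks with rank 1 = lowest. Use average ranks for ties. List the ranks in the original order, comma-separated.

5, 6.5, 1, 2.5, 2.5, 4, 6.5

Sorted (ascending): 10, 15, 15, 23, 28, 36, 36
The 2 values of 15 occupy positions 2–3 → average rank (2+3)/2 = 2.5.
The 2 values of 36 occupy positions 6–7 → average rank (6+7)/2 = 6.5.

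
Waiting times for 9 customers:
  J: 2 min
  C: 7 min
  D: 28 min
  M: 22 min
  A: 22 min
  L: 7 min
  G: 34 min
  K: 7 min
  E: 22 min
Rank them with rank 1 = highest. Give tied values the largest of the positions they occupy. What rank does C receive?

8

Sorted (descending): 34, 28, 22, 22, 22, 7, 7, 7, 2
The 3 values of 22 occupy positions 3–5 → each gets rank 5.
The 3 values of 7 occupy positions 6–8 → each gets rank 8.
C has value 7 min → rank 8.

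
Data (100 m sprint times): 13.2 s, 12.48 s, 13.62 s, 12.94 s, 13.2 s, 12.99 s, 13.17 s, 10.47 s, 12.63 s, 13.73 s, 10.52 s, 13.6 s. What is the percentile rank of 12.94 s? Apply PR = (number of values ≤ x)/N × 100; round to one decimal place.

41.7

N = 12.
Strictly below 12.94: 4. Equal to 12.94: 1.
PR = 5/12 × 100 = 41.7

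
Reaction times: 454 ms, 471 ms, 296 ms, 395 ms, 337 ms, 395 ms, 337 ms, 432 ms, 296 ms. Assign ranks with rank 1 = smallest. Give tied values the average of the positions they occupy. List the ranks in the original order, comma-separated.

8, 9, 1.5, 5.5, 3.5, 5.5, 3.5, 7, 1.5

Sorted (ascending): 296, 296, 337, 337, 395, 395, 432, 454, 471
The 2 values of 296 occupy positions 1–2 → average rank (1+2)/2 = 1.5.
The 2 values of 337 occupy positions 3–4 → average rank (3+4)/2 = 3.5.
The 2 values of 395 occupy positions 5–6 → average rank (5+6)/2 = 5.5.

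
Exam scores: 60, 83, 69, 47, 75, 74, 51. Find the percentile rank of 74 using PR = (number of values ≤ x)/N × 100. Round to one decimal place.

N = 7.
Strictly below 74: 4. Equal to 74: 1.
PR = 5/7 × 100 = 71.4

71.4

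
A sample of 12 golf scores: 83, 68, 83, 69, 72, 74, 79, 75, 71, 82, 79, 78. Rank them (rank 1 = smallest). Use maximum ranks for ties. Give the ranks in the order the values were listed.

Sorted (ascending): 68, 69, 71, 72, 74, 75, 78, 79, 79, 82, 83, 83
The 2 values of 79 occupy positions 8–9 → each gets rank 9.
The 2 values of 83 occupy positions 11–12 → each gets rank 12.

12, 1, 12, 2, 4, 5, 9, 6, 3, 10, 9, 7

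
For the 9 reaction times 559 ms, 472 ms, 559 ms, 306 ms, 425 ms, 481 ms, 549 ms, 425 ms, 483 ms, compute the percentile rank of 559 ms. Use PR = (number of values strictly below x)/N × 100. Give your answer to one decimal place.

N = 9.
Strictly below 559: 7. Equal to 559: 2.
PR = 7/9 × 100 = 77.8

77.8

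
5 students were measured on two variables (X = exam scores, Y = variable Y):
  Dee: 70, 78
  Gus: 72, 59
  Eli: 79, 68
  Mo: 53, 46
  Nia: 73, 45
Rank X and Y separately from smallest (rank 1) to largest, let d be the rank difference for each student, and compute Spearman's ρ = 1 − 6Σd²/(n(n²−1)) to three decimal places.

0.000

Ranks of variable 1: 2, 3, 5, 1, 4
Ranks of variable 2: 5, 3, 4, 2, 1
d = r₁ − r₂: -3, 0, 1, -1, 3
d²: 9, 0, 1, 1, 9; Σd² = 20
ρ = 1 − 6·20/(5·24) = 1 − 120/120 = 0.000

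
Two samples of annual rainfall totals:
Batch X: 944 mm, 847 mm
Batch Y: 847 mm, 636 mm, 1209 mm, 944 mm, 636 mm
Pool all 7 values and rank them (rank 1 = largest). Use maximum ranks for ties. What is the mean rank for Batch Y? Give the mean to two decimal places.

Sorted (descending): 1209, 944, 944, 847, 847, 636, 636
The 2 values of 944 occupy positions 2–3 → each gets rank 3.
The 2 values of 847 occupy positions 4–5 → each gets rank 5.
The 2 values of 636 occupy positions 6–7 → each gets rank 7.
Batch Y values → pooled ranks: 847→5, 636→7, 1209→1, 944→3, 636→7
Mean rank = (5 + 7 + 1 + 3 + 7) / 5 = 4.60

4.60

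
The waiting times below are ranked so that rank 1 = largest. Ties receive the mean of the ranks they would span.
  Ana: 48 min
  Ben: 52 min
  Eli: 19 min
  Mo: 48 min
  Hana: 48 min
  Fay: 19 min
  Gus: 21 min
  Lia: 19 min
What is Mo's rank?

3

Sorted (descending): 52, 48, 48, 48, 21, 19, 19, 19
The 3 values of 48 occupy positions 2–4 → average rank 3.
The 3 values of 19 occupy positions 6–8 → average rank 7.
Mo has value 48 min → rank 3.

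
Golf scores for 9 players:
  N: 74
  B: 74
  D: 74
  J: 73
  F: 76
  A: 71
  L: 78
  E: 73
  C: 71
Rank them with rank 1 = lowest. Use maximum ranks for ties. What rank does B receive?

Sorted (ascending): 71, 71, 73, 73, 74, 74, 74, 76, 78
The 2 values of 71 occupy positions 1–2 → each gets rank 2.
The 2 values of 73 occupy positions 3–4 → each gets rank 4.
The 3 values of 74 occupy positions 5–7 → each gets rank 7.
B has value 74 → rank 7.

7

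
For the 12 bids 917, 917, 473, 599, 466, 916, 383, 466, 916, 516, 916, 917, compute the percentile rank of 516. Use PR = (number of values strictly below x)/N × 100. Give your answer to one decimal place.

N = 12.
Strictly below 516: 4. Equal to 516: 1.
PR = 4/12 × 100 = 33.3

33.3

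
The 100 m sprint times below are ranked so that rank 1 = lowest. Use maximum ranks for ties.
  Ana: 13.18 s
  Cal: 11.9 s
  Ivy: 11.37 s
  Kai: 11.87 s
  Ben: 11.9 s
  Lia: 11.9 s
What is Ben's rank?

5

Sorted (ascending): 11.37, 11.87, 11.9, 11.9, 11.9, 13.18
The 3 values of 11.9 occupy positions 3–5 → each gets rank 5.
Ben has value 11.9 s → rank 5.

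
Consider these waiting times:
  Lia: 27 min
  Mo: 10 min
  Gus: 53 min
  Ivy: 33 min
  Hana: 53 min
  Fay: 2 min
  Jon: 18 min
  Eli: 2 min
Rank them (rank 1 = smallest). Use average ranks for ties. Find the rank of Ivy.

Sorted (ascending): 2, 2, 10, 18, 27, 33, 53, 53
The 2 values of 2 occupy positions 1–2 → average rank (1+2)/2 = 1.5.
The 2 values of 53 occupy positions 7–8 → average rank (7+8)/2 = 7.5.
Ivy has value 33 min → rank 6.

6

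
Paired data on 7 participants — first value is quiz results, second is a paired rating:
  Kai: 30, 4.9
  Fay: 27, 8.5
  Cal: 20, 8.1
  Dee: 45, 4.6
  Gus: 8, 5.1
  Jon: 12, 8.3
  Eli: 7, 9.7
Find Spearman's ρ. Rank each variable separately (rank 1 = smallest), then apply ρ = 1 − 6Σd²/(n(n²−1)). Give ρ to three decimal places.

Ranks of variable 1: 6, 5, 4, 7, 2, 3, 1
Ranks of variable 2: 2, 6, 4, 1, 3, 5, 7
d = r₁ − r₂: 4, -1, 0, 6, -1, -2, -6
d²: 16, 1, 0, 36, 1, 4, 36; Σd² = 94
ρ = 1 − 6·94/(7·48) = 1 − 564/336 = -0.679

-0.679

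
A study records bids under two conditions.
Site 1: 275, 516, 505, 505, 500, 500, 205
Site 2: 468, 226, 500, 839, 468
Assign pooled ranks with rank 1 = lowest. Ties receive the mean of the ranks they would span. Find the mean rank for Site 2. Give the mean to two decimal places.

Sorted (ascending): 205, 226, 275, 468, 468, 500, 500, 500, 505, 505, 516, 839
The 2 values of 468 occupy positions 4–5 → average rank (4+5)/2 = 4.5.
The 3 values of 500 occupy positions 6–8 → average rank 7.
The 2 values of 505 occupy positions 9–10 → average rank (9+10)/2 = 9.5.
Site 2 values → pooled ranks: 468→4.5, 226→2, 500→7, 839→12, 468→4.5
Mean rank = (4.5 + 2 + 7 + 12 + 4.5) / 5 = 6.00

6.00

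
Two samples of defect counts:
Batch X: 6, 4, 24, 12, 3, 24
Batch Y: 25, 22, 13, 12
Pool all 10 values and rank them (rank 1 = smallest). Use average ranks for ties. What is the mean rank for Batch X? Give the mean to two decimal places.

4.58

Sorted (ascending): 3, 4, 6, 12, 12, 13, 22, 24, 24, 25
The 2 values of 12 occupy positions 4–5 → average rank (4+5)/2 = 4.5.
The 2 values of 24 occupy positions 8–9 → average rank (8+9)/2 = 8.5.
Batch X values → pooled ranks: 6→3, 4→2, 24→8.5, 12→4.5, 3→1, 24→8.5
Mean rank = (3 + 2 + 8.5 + 4.5 + 1 + 8.5) / 6 = 4.58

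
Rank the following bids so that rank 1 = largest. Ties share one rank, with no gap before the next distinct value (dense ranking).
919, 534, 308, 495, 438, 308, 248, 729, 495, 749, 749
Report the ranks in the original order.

Sorted (descending): 919, 749, 749, 729, 534, 495, 495, 438, 308, 308, 248
The 2 values of 749 share dense rank 2.
The 2 values of 495 share dense rank 5.
The 2 values of 308 share dense rank 7.
Remaining distinct values take the next consecutive integers.

1, 4, 7, 5, 6, 7, 8, 3, 5, 2, 2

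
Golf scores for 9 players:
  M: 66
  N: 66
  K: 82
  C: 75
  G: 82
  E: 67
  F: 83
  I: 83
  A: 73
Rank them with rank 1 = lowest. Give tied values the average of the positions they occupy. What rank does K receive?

Sorted (ascending): 66, 66, 67, 73, 75, 82, 82, 83, 83
The 2 values of 66 occupy positions 1–2 → average rank (1+2)/2 = 1.5.
The 2 values of 82 occupy positions 6–7 → average rank (6+7)/2 = 6.5.
The 2 values of 83 occupy positions 8–9 → average rank (8+9)/2 = 8.5.
K has value 82 → rank 6.5.

6.5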